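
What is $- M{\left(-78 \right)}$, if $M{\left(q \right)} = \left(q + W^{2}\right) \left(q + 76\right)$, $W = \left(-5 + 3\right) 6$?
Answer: $132$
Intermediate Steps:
$W = -12$ ($W = \left(-2\right) 6 = -12$)
$M{\left(q \right)} = \left(76 + q\right) \left(144 + q\right)$ ($M{\left(q \right)} = \left(q + \left(-12\right)^{2}\right) \left(q + 76\right) = \left(q + 144\right) \left(76 + q\right) = \left(144 + q\right) \left(76 + q\right) = \left(76 + q\right) \left(144 + q\right)$)
$- M{\left(-78 \right)} = - (10944 + \left(-78\right)^{2} + 220 \left(-78\right)) = - (10944 + 6084 - 17160) = \left(-1\right) \left(-132\right) = 132$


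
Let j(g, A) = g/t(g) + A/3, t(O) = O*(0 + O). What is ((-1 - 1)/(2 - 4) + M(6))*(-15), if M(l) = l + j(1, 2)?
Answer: -130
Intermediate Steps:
t(O) = O**2 (t(O) = O*O = O**2)
j(g, A) = 1/g + A/3 (j(g, A) = g/(g**2) + A/3 = g/g**2 + A*(1/3) = 1/g + A/3)
M(l) = 5/3 + l (M(l) = l + (1/1 + (1/3)*2) = l + (1 + 2/3) = l + 5/3 = 5/3 + l)
((-1 - 1)/(2 - 4) + M(6))*(-15) = ((-1 - 1)/(2 - 4) + (5/3 + 6))*(-15) = (-2/(-2) + 23/3)*(-15) = (-2*(-1/2) + 23/3)*(-15) = (1 + 23/3)*(-15) = (26/3)*(-15) = -130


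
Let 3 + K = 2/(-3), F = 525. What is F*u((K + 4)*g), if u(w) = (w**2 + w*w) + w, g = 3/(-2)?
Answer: 0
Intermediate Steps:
K = -11/3 (K = -3 + 2/(-3) = -3 + 2*(-1/3) = -3 - 2/3 = -11/3 ≈ -3.6667)
g = -3/2 (g = 3*(-1/2) = -3/2 ≈ -1.5000)
u(w) = w + 2*w**2 (u(w) = (w**2 + w**2) + w = 2*w**2 + w = w + 2*w**2)
F*u((K + 4)*g) = 525*(((-11/3 + 4)*(-3/2))*(1 + 2*((-11/3 + 4)*(-3/2)))) = 525*(((1/3)*(-3/2))*(1 + 2*((1/3)*(-3/2)))) = 525*(-(1 + 2*(-1/2))/2) = 525*(-(1 - 1)/2) = 525*(-1/2*0) = 525*0 = 0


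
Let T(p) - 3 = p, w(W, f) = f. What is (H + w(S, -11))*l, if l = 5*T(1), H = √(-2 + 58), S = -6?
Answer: -220 + 40*√14 ≈ -70.334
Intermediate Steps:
T(p) = 3 + p
H = 2*√14 (H = √56 = 2*√14 ≈ 7.4833)
l = 20 (l = 5*(3 + 1) = 5*4 = 20)
(H + w(S, -11))*l = (2*√14 - 11)*20 = (-11 + 2*√14)*20 = -220 + 40*√14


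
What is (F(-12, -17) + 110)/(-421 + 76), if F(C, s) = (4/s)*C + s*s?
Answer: -99/85 ≈ -1.1647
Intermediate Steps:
F(C, s) = s² + 4*C/s (F(C, s) = 4*C/s + s² = s² + 4*C/s)
(F(-12, -17) + 110)/(-421 + 76) = (((-17)³ + 4*(-12))/(-17) + 110)/(-421 + 76) = (-(-4913 - 48)/17 + 110)/(-345) = (-1/17*(-4961) + 110)*(-1/345) = (4961/17 + 110)*(-1/345) = (6831/17)*(-1/345) = -99/85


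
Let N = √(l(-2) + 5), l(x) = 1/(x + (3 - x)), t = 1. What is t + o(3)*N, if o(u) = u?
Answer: 1 + 4*√3 ≈ 7.9282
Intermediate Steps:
l(x) = ⅓ (l(x) = 1/3 = ⅓)
N = 4*√3/3 (N = √(⅓ + 5) = √(16/3) = 4*√3/3 ≈ 2.3094)
t + o(3)*N = 1 + 3*(4*√3/3) = 1 + 4*√3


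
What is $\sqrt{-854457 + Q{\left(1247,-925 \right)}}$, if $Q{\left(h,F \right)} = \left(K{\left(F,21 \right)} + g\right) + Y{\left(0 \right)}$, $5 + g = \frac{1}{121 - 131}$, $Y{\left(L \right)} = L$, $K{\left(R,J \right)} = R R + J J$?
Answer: $\frac{\sqrt{160390}}{10} \approx 40.049$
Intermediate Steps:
$K{\left(R,J \right)} = J^{2} + R^{2}$ ($K{\left(R,J \right)} = R^{2} + J^{2} = J^{2} + R^{2}$)
$g = - \frac{51}{10}$ ($g = -5 + \frac{1}{121 - 131} = -5 + \frac{1}{-10} = -5 - \frac{1}{10} = - \frac{51}{10} \approx -5.1$)
$Q{\left(h,F \right)} = \frac{4359}{10} + F^{2}$ ($Q{\left(h,F \right)} = \left(\left(21^{2} + F^{2}\right) - \frac{51}{10}\right) + 0 = \left(\left(441 + F^{2}\right) - \frac{51}{10}\right) + 0 = \left(\frac{4359}{10} + F^{2}\right) + 0 = \frac{4359}{10} + F^{2}$)
$\sqrt{-854457 + Q{\left(1247,-925 \right)}} = \sqrt{-854457 + \left(\frac{4359}{10} + \left(-925\right)^{2}\right)} = \sqrt{-854457 + \left(\frac{4359}{10} + 855625\right)} = \sqrt{-854457 + \frac{8560609}{10}} = \sqrt{\frac{16039}{10}} = \frac{\sqrt{160390}}{10}$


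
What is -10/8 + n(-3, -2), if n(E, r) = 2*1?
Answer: ¾ ≈ 0.75000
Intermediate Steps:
n(E, r) = 2
-10/8 + n(-3, -2) = -10/8 + 2 = -10*⅛ + 2 = -5/4 + 2 = ¾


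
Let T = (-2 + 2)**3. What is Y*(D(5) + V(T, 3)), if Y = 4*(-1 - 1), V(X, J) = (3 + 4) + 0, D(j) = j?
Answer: -96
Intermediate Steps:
T = 0 (T = 0**3 = 0)
V(X, J) = 7 (V(X, J) = 7 + 0 = 7)
Y = -8 (Y = 4*(-2) = -8)
Y*(D(5) + V(T, 3)) = -8*(5 + 7) = -8*12 = -96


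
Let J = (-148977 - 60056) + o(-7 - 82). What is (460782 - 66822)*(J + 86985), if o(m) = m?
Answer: -48117092520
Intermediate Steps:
J = -209122 (J = (-148977 - 60056) + (-7 - 82) = -209033 - 89 = -209122)
(460782 - 66822)*(J + 86985) = (460782 - 66822)*(-209122 + 86985) = 393960*(-122137) = -48117092520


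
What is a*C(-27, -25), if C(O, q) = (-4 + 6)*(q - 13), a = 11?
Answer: -836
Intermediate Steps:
C(O, q) = -26 + 2*q (C(O, q) = 2*(-13 + q) = -26 + 2*q)
a*C(-27, -25) = 11*(-26 + 2*(-25)) = 11*(-26 - 50) = 11*(-76) = -836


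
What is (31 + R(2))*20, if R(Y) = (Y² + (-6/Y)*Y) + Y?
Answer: 620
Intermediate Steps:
R(Y) = -6 + Y + Y² (R(Y) = (Y² - 6) + Y = (-6 + Y²) + Y = -6 + Y + Y²)
(31 + R(2))*20 = (31 + (-6 + 2 + 2²))*20 = (31 + (-6 + 2 + 4))*20 = (31 + 0)*20 = 31*20 = 620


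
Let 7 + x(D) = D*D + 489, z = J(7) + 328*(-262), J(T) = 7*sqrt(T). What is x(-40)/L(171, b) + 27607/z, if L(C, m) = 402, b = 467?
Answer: 126507387953/26041827129 - 10171*sqrt(7)/388683987 ≈ 4.8578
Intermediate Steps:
z = -85936 + 7*sqrt(7) (z = 7*sqrt(7) + 328*(-262) = 7*sqrt(7) - 85936 = -85936 + 7*sqrt(7) ≈ -85918.)
x(D) = 482 + D**2 (x(D) = -7 + (D*D + 489) = -7 + (D**2 + 489) = -7 + (489 + D**2) = 482 + D**2)
x(-40)/L(171, b) + 27607/z = (482 + (-40)**2)/402 + 27607/(-85936 + 7*sqrt(7)) = (482 + 1600)*(1/402) + 27607/(-85936 + 7*sqrt(7)) = 2082*(1/402) + 27607/(-85936 + 7*sqrt(7)) = 347/67 + 27607/(-85936 + 7*sqrt(7))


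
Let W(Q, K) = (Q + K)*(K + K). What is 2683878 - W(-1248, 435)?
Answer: 3391188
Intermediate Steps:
W(Q, K) = 2*K*(K + Q) (W(Q, K) = (K + Q)*(2*K) = 2*K*(K + Q))
2683878 - W(-1248, 435) = 2683878 - 2*435*(435 - 1248) = 2683878 - 2*435*(-813) = 2683878 - 1*(-707310) = 2683878 + 707310 = 3391188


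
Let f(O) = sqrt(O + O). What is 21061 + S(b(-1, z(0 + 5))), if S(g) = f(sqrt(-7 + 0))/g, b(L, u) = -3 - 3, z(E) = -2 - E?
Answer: 21061 - 7**(1/4)*(1 + I)/6 ≈ 21061.0 - 0.2711*I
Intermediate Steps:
f(O) = sqrt(2)*sqrt(O) (f(O) = sqrt(2*O) = sqrt(2)*sqrt(O))
b(L, u) = -6
S(g) = sqrt(2)*7**(1/4)*sqrt(I)/g (S(g) = (sqrt(2)*sqrt(sqrt(-7 + 0)))/g = (sqrt(2)*sqrt(sqrt(-7)))/g = (sqrt(2)*sqrt(I*sqrt(7)))/g = (sqrt(2)*(7**(1/4)*sqrt(I)))/g = (sqrt(2)*7**(1/4)*sqrt(I))/g = sqrt(2)*7**(1/4)*sqrt(I)/g)
21061 + S(b(-1, z(0 + 5))) = 21061 + 7**(1/4)*(1 + I)/(-6) = 21061 + 7**(1/4)*(-1/6)*(1 + I) = 21061 - 7**(1/4)*(1 + I)/6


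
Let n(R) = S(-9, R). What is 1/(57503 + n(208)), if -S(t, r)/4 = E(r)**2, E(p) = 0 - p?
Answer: -1/115553 ≈ -8.6540e-6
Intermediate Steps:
E(p) = -p
S(t, r) = -4*r**2
n(R) = -4*R**2
1/(57503 + n(208)) = 1/(57503 - 4*208**2) = 1/(57503 - 4*43264) = 1/(57503 - 173056) = 1/(-115553) = -1/115553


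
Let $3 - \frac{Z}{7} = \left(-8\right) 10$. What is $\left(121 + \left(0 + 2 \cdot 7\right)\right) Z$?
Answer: $78435$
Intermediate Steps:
$Z = 581$ ($Z = 21 - 7 \left(\left(-8\right) 10\right) = 21 - -560 = 21 + 560 = 581$)
$\left(121 + \left(0 + 2 \cdot 7\right)\right) Z = \left(121 + \left(0 + 2 \cdot 7\right)\right) 581 = \left(121 + \left(0 + 14\right)\right) 581 = \left(121 + 14\right) 581 = 135 \cdot 581 = 78435$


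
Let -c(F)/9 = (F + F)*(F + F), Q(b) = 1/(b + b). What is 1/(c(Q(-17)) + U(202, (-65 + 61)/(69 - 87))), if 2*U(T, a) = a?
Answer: 2601/208 ≈ 12.505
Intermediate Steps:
U(T, a) = a/2
Q(b) = 1/(2*b)
c(F) = -36*F**2 (c(F) = -9*(F + F)*(F + F) = -9*2*F*2*F = -36*F**2)
1/(c(Q(-17)) + U(202, (-65 + 61)/(69 - 87))) = 1/(-36*((1/2)/(-17))**2 + ((-65 + 61)/(69 - 87))/2) = 1/(-36*((1/2)*(-1/17))**2 + (-4/(-18))/2) = 1/(-36*(-1/34)**2 + (-4*(-1/18))/2) = 1/(-36*1/1156 + (1/2)*(2/9)) = 1/(-9/289 + 1/9) = 1/(208/2601) = 2601/208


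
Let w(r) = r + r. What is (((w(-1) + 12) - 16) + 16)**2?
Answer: 100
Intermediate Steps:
w(r) = 2*r
(((w(-1) + 12) - 16) + 16)**2 = (((2*(-1) + 12) - 16) + 16)**2 = (((-2 + 12) - 16) + 16)**2 = ((10 - 16) + 16)**2 = (-6 + 16)**2 = 10**2 = 100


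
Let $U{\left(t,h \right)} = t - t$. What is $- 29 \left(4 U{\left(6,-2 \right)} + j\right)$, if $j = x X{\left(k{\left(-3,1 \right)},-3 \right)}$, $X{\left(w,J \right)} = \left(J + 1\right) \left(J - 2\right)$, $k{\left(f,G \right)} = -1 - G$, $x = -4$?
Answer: $1160$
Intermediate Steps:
$U{\left(t,h \right)} = 0$
$X{\left(w,J \right)} = \left(1 + J\right) \left(-2 + J\right)$
$j = -40$ ($j = - 4 \left(-2 + \left(-3\right)^{2} - -3\right) = - 4 \left(-2 + 9 + 3\right) = \left(-4\right) 10 = -40$)
$- 29 \left(4 U{\left(6,-2 \right)} + j\right) = - 29 \left(4 \cdot 0 - 40\right) = - 29 \left(0 - 40\right) = \left(-29\right) \left(-40\right) = 1160$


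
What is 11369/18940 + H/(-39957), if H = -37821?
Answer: 390200291/252261860 ≈ 1.5468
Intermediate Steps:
11369/18940 + H/(-39957) = 11369/18940 - 37821/(-39957) = 11369*(1/18940) - 37821*(-1/39957) = 11369/18940 + 12607/13319 = 390200291/252261860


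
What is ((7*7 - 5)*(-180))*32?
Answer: -253440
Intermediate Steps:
((7*7 - 5)*(-180))*32 = ((49 - 5)*(-180))*32 = (44*(-180))*32 = -7920*32 = -253440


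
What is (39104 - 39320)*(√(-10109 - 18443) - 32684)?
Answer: 7059744 - 432*I*√7138 ≈ 7.0597e+6 - 36498.0*I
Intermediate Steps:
(39104 - 39320)*(√(-10109 - 18443) - 32684) = -216*(√(-28552) - 32684) = -216*(2*I*√7138 - 32684) = -216*(-32684 + 2*I*√7138) = 7059744 - 432*I*√7138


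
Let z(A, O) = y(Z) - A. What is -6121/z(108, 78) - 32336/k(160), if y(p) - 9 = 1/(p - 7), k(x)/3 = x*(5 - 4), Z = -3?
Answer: -166511/29730 ≈ -5.6008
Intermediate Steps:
k(x) = 3*x (k(x) = 3*(x*(5 - 4)) = 3*(x*1) = 3*x)
y(p) = 9 + 1/(-7 + p) (y(p) = 9 + 1/(p - 7) = 9 + 1/(-7 + p))
z(A, O) = 89/10 - A (z(A, O) = (-62 + 9*(-3))/(-7 - 3) - A = (-62 - 27)/(-10) - A = -⅒*(-89) - A = 89/10 - A)
-6121/z(108, 78) - 32336/k(160) = -6121/(89/10 - 1*108) - 32336/(3*160) = -6121/(89/10 - 108) - 32336/480 = -6121/(-991/10) - 32336*1/480 = -6121*(-10/991) - 2021/30 = 61210/991 - 2021/30 = -166511/29730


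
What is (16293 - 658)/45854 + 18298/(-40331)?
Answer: -208461307/1849337674 ≈ -0.11272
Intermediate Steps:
(16293 - 658)/45854 + 18298/(-40331) = 15635*(1/45854) + 18298*(-1/40331) = 15635/45854 - 18298/40331 = -208461307/1849337674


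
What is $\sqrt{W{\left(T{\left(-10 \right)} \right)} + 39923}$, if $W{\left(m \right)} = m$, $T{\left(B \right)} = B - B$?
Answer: $\sqrt{39923} \approx 199.81$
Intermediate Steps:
$T{\left(B \right)} = 0$
$\sqrt{W{\left(T{\left(-10 \right)} \right)} + 39923} = \sqrt{0 + 39923} = \sqrt{39923}$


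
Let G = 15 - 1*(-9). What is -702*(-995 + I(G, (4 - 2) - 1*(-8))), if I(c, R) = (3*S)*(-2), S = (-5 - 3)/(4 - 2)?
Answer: 681642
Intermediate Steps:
S = -4 (S = -8/2 = -8*½ = -4)
G = 24 (G = 15 + 9 = 24)
I(c, R) = 24 (I(c, R) = (3*(-4))*(-2) = -12*(-2) = 24)
-702*(-995 + I(G, (4 - 2) - 1*(-8))) = -702*(-995 + 24) = -702*(-971) = 681642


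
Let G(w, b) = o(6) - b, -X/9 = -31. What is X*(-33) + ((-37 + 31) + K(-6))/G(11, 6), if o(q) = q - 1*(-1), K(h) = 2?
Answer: -9211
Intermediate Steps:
X = 279 (X = -9*(-31) = 279)
o(q) = 1 + q (o(q) = q + 1 = 1 + q)
G(w, b) = 7 - b (G(w, b) = (1 + 6) - b = 7 - b)
X*(-33) + ((-37 + 31) + K(-6))/G(11, 6) = 279*(-33) + ((-37 + 31) + 2)/(7 - 1*6) = -9207 + (-6 + 2)/(7 - 6) = -9207 - 4/1 = -9207 - 4*1 = -9207 - 4 = -9211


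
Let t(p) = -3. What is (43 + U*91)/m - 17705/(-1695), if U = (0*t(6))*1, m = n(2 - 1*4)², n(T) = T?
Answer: 28741/1356 ≈ 21.195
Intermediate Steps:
m = 4 (m = (2 - 1*4)² = (2 - 4)² = (-2)² = 4)
U = 0 (U = (0*(-3))*1 = 0*1 = 0)
(43 + U*91)/m - 17705/(-1695) = (43 + 0*91)/4 - 17705/(-1695) = (43 + 0)*(¼) - 17705*(-1/1695) = 43*(¼) + 3541/339 = 43/4 + 3541/339 = 28741/1356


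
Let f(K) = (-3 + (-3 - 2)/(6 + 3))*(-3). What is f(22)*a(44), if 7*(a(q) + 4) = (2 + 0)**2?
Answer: -256/7 ≈ -36.571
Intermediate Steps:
a(q) = -24/7 (a(q) = -4 + (2 + 0)**2/7 = -4 + (1/7)*2**2 = -4 + (1/7)*4 = -4 + 4/7 = -24/7)
f(K) = 32/3 (f(K) = (-3 - 5/9)*(-3) = -32/9*(-3) = 32/3)
f(22)*a(44) = (32/3)*(-24/7) = -256/7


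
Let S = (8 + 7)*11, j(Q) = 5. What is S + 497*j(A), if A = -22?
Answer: 2650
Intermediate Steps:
S = 165 (S = 15*11 = 165)
S + 497*j(A) = 165 + 497*5 = 165 + 2485 = 2650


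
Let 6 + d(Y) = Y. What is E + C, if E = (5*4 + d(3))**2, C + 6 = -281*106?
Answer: -29503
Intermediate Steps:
d(Y) = -6 + Y
C = -29792 (C = -6 - 281*106 = -6 - 29786 = -29792)
E = 289 (E = (5*4 + (-6 + 3))**2 = (20 - 3)**2 = 17**2 = 289)
E + C = 289 - 29792 = -29503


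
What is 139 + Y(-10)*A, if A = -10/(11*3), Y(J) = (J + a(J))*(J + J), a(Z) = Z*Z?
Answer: 7529/11 ≈ 684.45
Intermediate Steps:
a(Z) = Z²
Y(J) = 2*J*(J + J²) (Y(J) = (J + J²)*(J + J) = (J + J²)*(2*J) = 2*J*(J + J²))
A = -10/33 ≈ -0.30303
139 + Y(-10)*A = 139 + (2*(-10)²*(1 - 10))*(-10/33) = 139 + (2*100*(-9))*(-10/33) = 139 - 1800*(-10/33) = 139 + 6000/11 = 7529/11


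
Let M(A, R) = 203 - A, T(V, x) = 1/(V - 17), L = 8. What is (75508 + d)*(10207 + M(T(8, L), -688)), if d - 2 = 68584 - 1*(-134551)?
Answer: 26106528695/9 ≈ 2.9007e+9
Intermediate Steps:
d = 203137 (d = 2 + (68584 - 1*(-134551)) = 2 + (68584 + 134551) = 2 + 203135 = 203137)
T(V, x) = 1/(-17 + V)
(75508 + d)*(10207 + M(T(8, L), -688)) = (75508 + 203137)*(10207 + (203 - 1/(-17 + 8))) = 278645*(10207 + (203 - 1/(-9))) = 278645*(10207 + (203 - 1*(-⅑))) = 278645*(10207 + (203 + ⅑)) = 278645*(10207 + 1828/9) = 278645*(93691/9) = 26106528695/9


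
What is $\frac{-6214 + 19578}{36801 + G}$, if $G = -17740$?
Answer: $\frac{13364}{19061} \approx 0.70112$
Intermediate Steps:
$\frac{-6214 + 19578}{36801 + G} = \frac{-6214 + 19578}{36801 - 17740} = \frac{13364}{19061}$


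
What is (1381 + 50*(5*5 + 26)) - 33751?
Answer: -29820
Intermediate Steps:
(1381 + 50*(5*5 + 26)) - 33751 = (1381 + 50*(25 + 26)) - 33751 = (1381 + 50*51) - 33751 = (1381 + 2550) - 33751 = 3931 - 33751 = -29820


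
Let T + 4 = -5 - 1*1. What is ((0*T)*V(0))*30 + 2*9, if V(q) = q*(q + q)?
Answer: 18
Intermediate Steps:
V(q) = 2*q² (V(q) = q*(2*q) = 2*q²)
T = -10 (T = -4 + (-5 - 1*1) = -4 + (-5 - 1) = -4 - 6 = -10)
((0*T)*V(0))*30 + 2*9 = ((0*(-10))*(2*0²))*30 + 2*9 = (0*(2*0))*30 + 18 = (0*0)*30 + 18 = 0*30 + 18 = 0 + 18 = 18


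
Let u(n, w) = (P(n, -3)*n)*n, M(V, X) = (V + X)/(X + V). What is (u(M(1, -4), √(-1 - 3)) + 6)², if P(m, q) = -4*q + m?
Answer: 361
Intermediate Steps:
M(V, X) = 1 (M(V, X) = (V + X)/(V + X) = 1)
P(m, q) = m - 4*q
u(n, w) = n²*(12 + n) (u(n, w) = ((n - 4*(-3))*n)*n = ((n + 12)*n)*n = ((12 + n)*n)*n = (n*(12 + n))*n = n²*(12 + n))
(u(M(1, -4), √(-1 - 3)) + 6)² = (1²*(12 + 1) + 6)² = (1*13 + 6)² = (13 + 6)² = 19² = 361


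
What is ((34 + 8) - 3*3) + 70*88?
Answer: 6193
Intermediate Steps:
((34 + 8) - 3*3) + 70*88 = (42 - 9) + 6160 = 33 + 6160 = 6193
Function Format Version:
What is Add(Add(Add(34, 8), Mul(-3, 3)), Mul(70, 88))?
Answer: 6193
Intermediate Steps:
Add(Add(Add(34, 8), Mul(-3, 3)), Mul(70, 88)) = Add(Add(42, -9), 6160) = Add(33, 6160) = 6193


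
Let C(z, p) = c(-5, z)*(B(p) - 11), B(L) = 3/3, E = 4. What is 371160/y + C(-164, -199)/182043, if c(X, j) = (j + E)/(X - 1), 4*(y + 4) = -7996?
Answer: -202702842040/1093896387 ≈ -185.30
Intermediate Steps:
y = -2003 (y = -4 + (1/4)*(-7996) = -4 - 1999 = -2003)
c(X, j) = (4 + j)/(-1 + X) (c(X, j) = (j + 4)/(X - 1) = (4 + j)/(-1 + X))
B(L) = 1 (B(L) = 3*(1/3) = 1)
C(z, p) = 20/3 + 5*z/3 (C(z, p) = ((4 + z)/(-1 - 5))*(1 - 11) = ((4 + z)/(-6))*(-10) = -(4 + z)/6*(-10) = (-2/3 - z/6)*(-10) = 20/3 + 5*z/3)
371160/y + C(-164, -199)/182043 = 371160/(-2003) + (20/3 + (5/3)*(-164))/182043 = 371160*(-1/2003) + (20/3 - 820/3)*(1/182043) = -371160/2003 - 800/3*1/182043 = -371160/2003 - 800/546129 = -202702842040/1093896387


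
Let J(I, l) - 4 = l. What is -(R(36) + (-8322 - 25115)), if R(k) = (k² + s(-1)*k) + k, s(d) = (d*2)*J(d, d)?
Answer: 32321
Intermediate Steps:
J(I, l) = 4 + l
s(d) = 2*d*(4 + d) (s(d) = (d*2)*(4 + d) = (2*d)*(4 + d) = 2*d*(4 + d))
R(k) = k² - 5*k (R(k) = (k² + (2*(-1)*(4 - 1))*k) + k = (k² + (2*(-1)*3)*k) + k = (k² - 6*k) + k = k² - 5*k)
-(R(36) + (-8322 - 25115)) = -(36*(-5 + 36) + (-8322 - 25115)) = -(36*31 - 33437) = -(1116 - 33437) = -1*(-32321) = 32321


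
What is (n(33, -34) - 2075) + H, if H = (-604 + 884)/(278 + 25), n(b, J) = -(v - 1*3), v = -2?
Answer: -626930/303 ≈ -2069.1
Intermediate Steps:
n(b, J) = 5 (n(b, J) = -(-2 - 1*3) = -(-2 - 3) = -1*(-5) = 5)
H = 280/303 ≈ 0.92409
(n(33, -34) - 2075) + H = (5 - 2075) + 280/303 = -2070 + 280/303 = -626930/303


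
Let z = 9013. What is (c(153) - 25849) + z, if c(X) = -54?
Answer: -16890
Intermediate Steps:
(c(153) - 25849) + z = (-54 - 25849) + 9013 = -25903 + 9013 = -16890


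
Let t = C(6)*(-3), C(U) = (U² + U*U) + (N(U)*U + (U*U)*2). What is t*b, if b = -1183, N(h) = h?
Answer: 638820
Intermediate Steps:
C(U) = 5*U² (C(U) = (U² + U*U) + (U*U + (U*U)*2) = (U² + U²) + (U² + U²*2) = 2*U² + (U² + 2*U²) = 2*U² + 3*U² = 5*U²)
t = -540 (t = (5*6²)*(-3) = (5*36)*(-3) = 180*(-3) = -540)
t*b = -540*(-1183) = 638820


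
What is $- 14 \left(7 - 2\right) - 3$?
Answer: $-73$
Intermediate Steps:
$- 14 \left(7 - 2\right) - 3 = \left(-14\right) 5 - 3 = -70 - 3 = -73$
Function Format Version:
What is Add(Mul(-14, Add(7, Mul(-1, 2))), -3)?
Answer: -73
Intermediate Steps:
Add(Mul(-14, Add(7, Mul(-1, 2))), -3) = Add(Mul(-14, Add(7, -2)), -3) = Add(Mul(-14, 5), -3) = Add(-70, -3) = -73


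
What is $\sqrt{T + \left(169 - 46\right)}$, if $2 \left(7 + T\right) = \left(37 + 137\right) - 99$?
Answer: $\frac{\sqrt{614}}{2} \approx 12.39$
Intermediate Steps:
$T = \frac{61}{2}$ ($T = -7 + \frac{\left(37 + 137\right) - 99}{2} = -7 + \frac{174 - 99}{2} = -7 + \frac{1}{2} \cdot 75 = -7 + \frac{75}{2} = \frac{61}{2} \approx 30.5$)
$\sqrt{T + \left(169 - 46\right)} = \sqrt{\frac{61}{2} + \left(169 - 46\right)} = \sqrt{\frac{61}{2} + 123} = \sqrt{\frac{307}{2}} = \frac{\sqrt{614}}{2}$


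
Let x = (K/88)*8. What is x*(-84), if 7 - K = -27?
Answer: -2856/11 ≈ -259.64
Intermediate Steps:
K = 34 (K = 7 - 1*(-27) = 7 + 27 = 34)
x = 34/11 (x = (34/88)*8 = (34*(1/88))*8 = (17/44)*8 = 34/11 ≈ 3.0909)
x*(-84) = (34/11)*(-84) = -2856/11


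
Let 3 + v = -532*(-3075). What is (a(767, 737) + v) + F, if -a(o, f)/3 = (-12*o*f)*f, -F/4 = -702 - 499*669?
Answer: 15000956457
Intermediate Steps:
F = 1338132 (F = -4*(-702 - 499*669) = -4*(-702 - 333831) = -4*(-334533) = 1338132)
v = 1635897 (v = -3 - 532*(-3075) = -3 + 1635900 = 1635897)
a(o, f) = 36*o*f**2 (a(o, f) = -3*(-12*o*f)*f = -3*(-12*f*o)*f = -(-36)*o*f**2 = 36*o*f**2)
(a(767, 737) + v) + F = (36*767*737**2 + 1635897) + 1338132 = (36*767*543169 + 1635897) + 1338132 = (14997982428 + 1635897) + 1338132 = 14999618325 + 1338132 = 15000956457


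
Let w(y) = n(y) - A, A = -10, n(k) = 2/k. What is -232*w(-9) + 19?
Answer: -20245/9 ≈ -2249.4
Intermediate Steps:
w(y) = 10 + 2/y (w(y) = 2/y - 1*(-10) = 2/y + 10 = 10 + 2/y)
-232*w(-9) + 19 = -232*(10 + 2/(-9)) + 19 = -232*(10 + 2*(-⅑)) + 19 = -232*(10 - 2/9) + 19 = -232*88/9 + 19 = -20416/9 + 19 = -20245/9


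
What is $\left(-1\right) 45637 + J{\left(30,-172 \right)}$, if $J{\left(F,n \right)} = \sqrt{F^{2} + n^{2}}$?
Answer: $-45637 + 2 \sqrt{7621} \approx -45462.0$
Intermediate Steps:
$\left(-1\right) 45637 + J{\left(30,-172 \right)} = \left(-1\right) 45637 + \sqrt{30^{2} + \left(-172\right)^{2}} = -45637 + \sqrt{900 + 29584} = -45637 + \sqrt{30484} = -45637 + 2 \sqrt{7621}$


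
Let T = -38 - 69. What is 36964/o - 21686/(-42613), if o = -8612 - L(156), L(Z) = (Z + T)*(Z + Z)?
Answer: -264212883/254612675 ≈ -1.0377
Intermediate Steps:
T = -107
L(Z) = 2*Z*(-107 + Z) (L(Z) = (Z - 107)*(Z + Z) = (-107 + Z)*(2*Z) = 2*Z*(-107 + Z))
o = -23900 (o = -8612 - 2*156*(-107 + 156) = -8612 - 2*156*49 = -8612 - 1*15288 = -8612 - 15288 = -23900)
36964/o - 21686/(-42613) = 36964/(-23900) - 21686/(-42613) = 36964*(-1/23900) - 21686*(-1/42613) = -9241/5975 + 21686/42613 = -264212883/254612675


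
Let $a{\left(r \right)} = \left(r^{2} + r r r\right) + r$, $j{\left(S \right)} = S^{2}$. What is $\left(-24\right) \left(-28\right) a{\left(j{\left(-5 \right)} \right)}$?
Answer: $10936800$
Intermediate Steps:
$a{\left(r \right)} = r + r^{2} + r^{3}$ ($a{\left(r \right)} = \left(r^{2} + r^{2} r\right) + r = \left(r^{2} + r^{3}\right) + r = r + r^{2} + r^{3}$)
$\left(-24\right) \left(-28\right) a{\left(j{\left(-5 \right)} \right)} = \left(-24\right) \left(-28\right) \left(-5\right)^{2} \left(1 + \left(-5\right)^{2} + \left(\left(-5\right)^{2}\right)^{2}\right) = 672 \cdot 25 \left(1 + 25 + 25^{2}\right) = 672 \cdot 25 \left(1 + 25 + 625\right) = 672 \cdot 25 \cdot 651 = 672 \cdot 16275 = 10936800$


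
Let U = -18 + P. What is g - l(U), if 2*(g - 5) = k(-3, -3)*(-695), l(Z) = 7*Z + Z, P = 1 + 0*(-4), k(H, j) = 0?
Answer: 141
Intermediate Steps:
P = 1 (P = 1 + 0 = 1)
U = -17 (U = -18 + 1 = -17)
l(Z) = 8*Z
g = 5 (g = 5 + (0*(-695))/2 = 5 + (½)*0 = 5 + 0 = 5)
g - l(U) = 5 - 8*(-17) = 5 - 1*(-136) = 5 + 136 = 141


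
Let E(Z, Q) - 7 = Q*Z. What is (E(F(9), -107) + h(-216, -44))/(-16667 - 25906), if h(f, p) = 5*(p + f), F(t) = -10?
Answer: 223/42573 ≈ 0.0052381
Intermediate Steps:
h(f, p) = 5*f + 5*p (h(f, p) = 5*(f + p) = 5*f + 5*p)
E(Z, Q) = 7 + Q*Z
(E(F(9), -107) + h(-216, -44))/(-16667 - 25906) = ((7 - 107*(-10)) + (5*(-216) + 5*(-44)))/(-16667 - 25906) = ((7 + 1070) + (-1080 - 220))/(-42573) = (1077 - 1300)*(-1/42573) = -223*(-1/42573) = 223/42573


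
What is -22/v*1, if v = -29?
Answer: 22/29 ≈ 0.75862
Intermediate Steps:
-22/v*1 = -22/(-29)*1 = -22*(-1/29)*1 = (22/29)*1 = 22/29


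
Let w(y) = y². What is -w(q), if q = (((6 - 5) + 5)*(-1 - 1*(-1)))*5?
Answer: 0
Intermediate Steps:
q = 0 (q = ((1 + 5)*(-1 + 1))*5 = (6*0)*5 = 0*5 = 0)
-w(q) = -1*0² = -1*0 = 0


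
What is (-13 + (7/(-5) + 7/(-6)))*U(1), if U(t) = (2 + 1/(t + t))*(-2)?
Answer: 467/6 ≈ 77.833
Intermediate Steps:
U(t) = -4 - 1/t (U(t) = (2 + 1/(2*t))*(-2) = -4 - 1/t)
(-13 + (7/(-5) + 7/(-6)))*U(1) = (-13 + (7/(-5) + 7/(-6)))*(-4 - 1/1) = (-13 + (7*(-⅕) + 7*(-⅙)))*(-4 - 1*1) = (-13 + (-7/5 - 7/6))*(-4 - 1) = (-13 - 77/30)*(-5) = -467/30*(-5) = 467/6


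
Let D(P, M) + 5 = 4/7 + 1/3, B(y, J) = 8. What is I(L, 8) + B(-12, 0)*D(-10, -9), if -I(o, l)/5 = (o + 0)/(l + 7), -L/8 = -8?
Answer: -1136/21 ≈ -54.095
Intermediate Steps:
L = 64 (L = -8*(-8) = 64)
I(o, l) = -5*o/(7 + l) (I(o, l) = -5*(o + 0)/(l + 7) = -5*o/(7 + l))
D(P, M) = -86/21 (D(P, M) = -5 + (4/7 + 1/3) = -5 + (4*(⅐) + 1*(⅓)) = -5 + (4/7 + ⅓) = -5 + 19/21 = -86/21)
I(L, 8) + B(-12, 0)*D(-10, -9) = -5*64/(7 + 8) + 8*(-86/21) = -5*64/15 - 688/21 = -5*64*1/15 - 688/21 = -64/3 - 688/21 = -1136/21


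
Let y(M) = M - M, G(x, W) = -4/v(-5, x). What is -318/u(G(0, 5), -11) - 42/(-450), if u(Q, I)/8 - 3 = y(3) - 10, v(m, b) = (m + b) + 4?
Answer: 12121/2100 ≈ 5.7719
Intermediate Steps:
v(m, b) = 4 + b + m (v(m, b) = (b + m) + 4 = 4 + b + m)
G(x, W) = -4/(-1 + x) (G(x, W) = -4/(4 + x - 5) = -4/(-1 + x))
y(M) = 0
u(Q, I) = -56 (u(Q, I) = 24 + 8*(0 - 10) = 24 + 8*(-10) = 24 - 80 = -56)
-318/u(G(0, 5), -11) - 42/(-450) = -318/(-56) - 42/(-450) = -318*(-1/56) - 42*(-1/450) = 159/28 + 7/75 = 12121/2100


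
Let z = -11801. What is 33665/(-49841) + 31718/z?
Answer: -1978137503/588173641 ≈ -3.3632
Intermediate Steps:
33665/(-49841) + 31718/z = 33665/(-49841) + 31718/(-11801) = 33665*(-1/49841) + 31718*(-1/11801) = -33665/49841 - 31718/11801 = -1978137503/588173641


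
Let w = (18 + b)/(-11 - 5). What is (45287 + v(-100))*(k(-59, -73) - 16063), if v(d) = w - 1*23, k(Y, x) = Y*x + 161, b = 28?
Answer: -4198421955/8 ≈ -5.2480e+8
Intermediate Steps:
w = -23/8 (w = (18 + 28)/(-11 - 5) = 46/(-16) = 46*(-1/16) = -23/8 ≈ -2.8750)
k(Y, x) = 161 + Y*x
v(d) = -207/8 (v(d) = -23/8 - 1*23 = -23/8 - 23 = -207/8)
(45287 + v(-100))*(k(-59, -73) - 16063) = (45287 - 207/8)*((161 - 59*(-73)) - 16063) = 362089*((161 + 4307) - 16063)/8 = 362089*(4468 - 16063)/8 = (362089/8)*(-11595) = -4198421955/8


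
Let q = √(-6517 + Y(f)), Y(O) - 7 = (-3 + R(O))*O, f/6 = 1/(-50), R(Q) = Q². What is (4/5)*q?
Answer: 64*I*√397317/625 ≈ 64.546*I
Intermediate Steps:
f = -3/25 (f = 6/(-50) = 6*(-1/50) = -3/25 ≈ -0.12000)
Y(O) = 7 + O*(-3 + O²) (Y(O) = 7 + (-3 + O²)*O = 7 + O*(-3 + O²))
q = 16*I*√397317/125 (q = √(-6517 + (7 + (-3/25)³ - 3*(-3/25))) = √(-6517 + (7 - 27/15625 + 9/25)) = √(-6517 + 114973/15625) = √(-101713152/15625) = 16*I*√397317/125 ≈ 80.682*I)
(4/5)*q = (4/5)*(16*I*√397317/125) = (4*(⅕))*(16*I*√397317/125) = 4*(16*I*√397317/125)/5 = 64*I*√397317/625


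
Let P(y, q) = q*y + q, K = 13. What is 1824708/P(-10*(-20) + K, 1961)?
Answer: 912354/209827 ≈ 4.3481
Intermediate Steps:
P(y, q) = q + q*y
1824708/P(-10*(-20) + K, 1961) = 1824708/((1961*(1 + (-10*(-20) + 13)))) = 1824708/((1961*(1 + (200 + 13)))) = 1824708/((1961*(1 + 213))) = 1824708/((1961*214)) = 1824708/419654 = 1824708*(1/419654) = 912354/209827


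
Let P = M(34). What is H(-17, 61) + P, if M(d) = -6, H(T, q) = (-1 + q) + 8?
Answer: 62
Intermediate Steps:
H(T, q) = 7 + q
P = -6
H(-17, 61) + P = (7 + 61) - 6 = 68 - 6 = 62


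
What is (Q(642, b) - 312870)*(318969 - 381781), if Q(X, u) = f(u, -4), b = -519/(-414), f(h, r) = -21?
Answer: 19653309492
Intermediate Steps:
b = 173/138 (b = -519*(-1/414) = 173/138 ≈ 1.2536)
Q(X, u) = -21
(Q(642, b) - 312870)*(318969 - 381781) = (-21 - 312870)*(318969 - 381781) = -312891*(-62812) = 19653309492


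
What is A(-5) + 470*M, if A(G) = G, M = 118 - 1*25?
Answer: 43705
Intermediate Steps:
M = 93 (M = 118 - 25 = 93)
A(-5) + 470*M = -5 + 470*93 = -5 + 43710 = 43705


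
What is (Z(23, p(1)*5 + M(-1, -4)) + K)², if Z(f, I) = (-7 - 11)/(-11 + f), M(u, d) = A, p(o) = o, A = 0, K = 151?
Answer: 89401/4 ≈ 22350.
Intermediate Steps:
M(u, d) = 0
Z(f, I) = -18/(-11 + f)
(Z(23, p(1)*5 + M(-1, -4)) + K)² = (-18/(-11 + 23) + 151)² = (-18/12 + 151)² = (-18*1/12 + 151)² = (-3/2 + 151)² = (299/2)² = 89401/4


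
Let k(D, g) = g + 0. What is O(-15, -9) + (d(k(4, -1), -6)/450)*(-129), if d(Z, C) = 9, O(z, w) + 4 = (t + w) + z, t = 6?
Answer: -1229/50 ≈ -24.580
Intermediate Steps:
k(D, g) = g
O(z, w) = 2 + w + z (O(z, w) = -4 + ((6 + w) + z) = -4 + (6 + w + z) = 2 + w + z)
O(-15, -9) + (d(k(4, -1), -6)/450)*(-129) = (2 - 9 - 15) + (9/450)*(-129) = -22 + (9*(1/450))*(-129) = -22 + (1/50)*(-129) = -22 - 129/50 = -1229/50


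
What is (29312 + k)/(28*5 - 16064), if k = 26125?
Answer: -18479/5308 ≈ -3.4813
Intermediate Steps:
(29312 + k)/(28*5 - 16064) = (29312 + 26125)/(28*5 - 16064) = 55437/(140 - 16064) = 55437/(-15924) = 55437*(-1/15924) = -18479/5308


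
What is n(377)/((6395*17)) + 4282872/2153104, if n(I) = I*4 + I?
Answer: 11741775763/5851867534 ≈ 2.0065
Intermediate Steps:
n(I) = 5*I (n(I) = 4*I + I = 5*I)
n(377)/((6395*17)) + 4282872/2153104 = (5*377)/((6395*17)) + 4282872/2153104 = 1885/108715 + 4282872*(1/2153104) = 1885*(1/108715) + 535359/269138 = 377/21743 + 535359/269138 = 11741775763/5851867534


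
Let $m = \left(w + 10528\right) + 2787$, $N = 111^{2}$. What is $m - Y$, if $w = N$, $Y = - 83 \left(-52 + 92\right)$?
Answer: $28956$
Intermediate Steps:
$Y = -3320$ ($Y = \left(-83\right) 40 = -3320$)
$N = 12321$
$w = 12321$
$m = 25636$ ($m = \left(12321 + 10528\right) + 2787 = 22849 + 2787 = 25636$)
$m - Y = 25636 - -3320 = 25636 + 3320 = 28956$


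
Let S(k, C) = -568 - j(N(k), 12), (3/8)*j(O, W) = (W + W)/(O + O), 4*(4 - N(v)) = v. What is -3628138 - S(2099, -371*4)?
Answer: -7556228438/2083 ≈ -3.6276e+6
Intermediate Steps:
N(v) = 4 - v/4
j(O, W) = 8*W/(3*O) (j(O, W) = 8*((W + W)/(O + O))/3 = 8*((2*W)/((2*O)))/3 = 8*((2*W)*(1/(2*O)))/3 = 8*(W/O)/3 = 8*W/(3*O))
S(k, C) = -568 - 32/(4 - k/4) (S(k, C) = -568 - 8*12/(3*(4 - k/4)) = -568 - 32/(4 - k/4))
-3628138 - S(2099, -371*4) = -3628138 - 8*(1152 - 71*2099)/(-16 + 2099) = -3628138 - 8*(1152 - 149029)/2083 = -3628138 - 8*(-147877)/2083 = -3628138 - 1*(-1183016/2083) = -3628138 + 1183016/2083 = -7556228438/2083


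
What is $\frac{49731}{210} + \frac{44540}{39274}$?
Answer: $\frac{327081449}{1374590} \approx 237.95$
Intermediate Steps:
$\frac{49731}{210} + \frac{44540}{39274} = 49731 \cdot \frac{1}{210} + 44540 \cdot \frac{1}{39274} = \frac{16577}{70} + \frac{22270}{19637} = \frac{327081449}{1374590}$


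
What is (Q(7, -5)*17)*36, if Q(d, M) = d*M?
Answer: -21420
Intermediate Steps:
Q(d, M) = M*d
(Q(7, -5)*17)*36 = (-5*7*17)*36 = -35*17*36 = -595*36 = -21420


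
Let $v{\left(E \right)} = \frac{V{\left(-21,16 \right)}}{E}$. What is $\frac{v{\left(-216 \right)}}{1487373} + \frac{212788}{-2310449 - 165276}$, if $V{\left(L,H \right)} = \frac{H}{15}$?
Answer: $- \frac{25636106190134}{298268448154425} \approx -0.08595$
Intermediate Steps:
$V{\left(L,H \right)} = \frac{H}{15}$ ($V{\left(L,H \right)} = H \frac{1}{15} = \frac{H}{15}$)
$v{\left(E \right)} = \frac{16}{15 E}$ ($v{\left(E \right)} = \frac{\frac{1}{15} \cdot 16}{E} = \frac{16}{15 E}$)
$\frac{v{\left(-216 \right)}}{1487373} + \frac{212788}{-2310449 - 165276} = \frac{\frac{16}{15} \frac{1}{-216}}{1487373} + \frac{212788}{-2310449 - 165276} = \frac{16}{15} \left(- \frac{1}{216}\right) \frac{1}{1487373} + \frac{212788}{-2310449 - 165276} = \left(- \frac{2}{405}\right) \frac{1}{1487373} + \frac{212788}{-2475725} = - \frac{2}{602386065} + 212788 \left(- \frac{1}{2475725}\right) = - \frac{2}{602386065} - \frac{212788}{2475725} = - \frac{25636106190134}{298268448154425}$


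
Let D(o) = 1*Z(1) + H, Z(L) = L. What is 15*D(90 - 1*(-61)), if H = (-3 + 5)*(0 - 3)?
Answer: -75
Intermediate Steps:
H = -6 (H = 2*(-3) = -6)
D(o) = -5 (D(o) = 1*1 - 6 = 1 - 6 = -5)
15*D(90 - 1*(-61)) = 15*(-5) = -75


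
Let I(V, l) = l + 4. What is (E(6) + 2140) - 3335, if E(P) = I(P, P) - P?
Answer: -1191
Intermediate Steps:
I(V, l) = 4 + l
E(P) = 4 (E(P) = (4 + P) - P = 4)
(E(6) + 2140) - 3335 = (4 + 2140) - 3335 = 2144 - 3335 = -1191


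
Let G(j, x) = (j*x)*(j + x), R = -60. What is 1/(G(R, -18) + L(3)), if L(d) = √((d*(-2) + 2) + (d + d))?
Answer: -42120/3548188799 - √2/7096377598 ≈ -1.1871e-5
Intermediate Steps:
L(d) = √2 (L(d) = √((-2*d + 2) + 2*d) = √((2 - 2*d) + 2*d) = √2)
G(j, x) = j*x*(j + x)
1/(G(R, -18) + L(3)) = 1/(-60*(-18)*(-60 - 18) + √2) = 1/(-60*(-18)*(-78) + √2) = 1/(-84240 + √2)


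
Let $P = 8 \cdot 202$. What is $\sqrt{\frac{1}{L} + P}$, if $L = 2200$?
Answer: $\frac{\sqrt{78214422}}{220} \approx 40.2$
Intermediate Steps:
$P = 1616$
$\sqrt{\frac{1}{L} + P} = \sqrt{\frac{1}{2200} + 1616} = \sqrt{\frac{3555201}{2200}} = \frac{\sqrt{78214422}}{220}$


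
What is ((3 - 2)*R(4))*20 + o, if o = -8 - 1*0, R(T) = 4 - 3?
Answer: 12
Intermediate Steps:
R(T) = 1
o = -8 (o = -8 + 0 = -8)
((3 - 2)*R(4))*20 + o = ((3 - 2)*1)*20 - 8 = (1*1)*20 - 8 = 1*20 - 8 = 20 - 8 = 12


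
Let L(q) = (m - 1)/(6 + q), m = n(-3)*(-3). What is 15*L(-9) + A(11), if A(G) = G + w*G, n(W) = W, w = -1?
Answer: -40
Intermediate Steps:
m = 9 (m = -3*(-3) = 9)
A(G) = 0 (A(G) = G - G = 0)
L(q) = 8/(6 + q) (L(q) = (9 - 1)/(6 + q) = 8/(6 + q))
15*L(-9) + A(11) = 15*(8/(6 - 9)) + 0 = 15*(8/(-3)) + 0 = 15*(8*(-⅓)) + 0 = 15*(-8/3) + 0 = -40 + 0 = -40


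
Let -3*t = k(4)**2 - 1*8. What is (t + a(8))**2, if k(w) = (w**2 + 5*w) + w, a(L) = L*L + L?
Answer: 1893376/9 ≈ 2.1038e+5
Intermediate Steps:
a(L) = L + L**2 (a(L) = L**2 + L = L + L**2)
k(w) = w**2 + 6*w
t = -1592/3 (t = -((4*(6 + 4))**2 - 1*8)/3 = -((4*10)**2 - 8)/3 = -(40**2 - 8)/3 = -(1600 - 8)/3 = -1/3*1592 = -1592/3 ≈ -530.67)
(t + a(8))**2 = (-1592/3 + 8*(1 + 8))**2 = (-1592/3 + 8*9)**2 = (-1592/3 + 72)**2 = (-1376/3)**2 = 1893376/9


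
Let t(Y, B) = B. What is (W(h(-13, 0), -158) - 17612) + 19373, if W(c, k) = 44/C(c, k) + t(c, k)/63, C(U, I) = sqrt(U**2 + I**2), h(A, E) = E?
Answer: 8753401/4977 ≈ 1758.8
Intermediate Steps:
C(U, I) = sqrt(I**2 + U**2)
W(c, k) = 44/sqrt(c**2 + k**2) + k/63 (W(c, k) = 44/(sqrt(k**2 + c**2)) + k/63 = 44/(sqrt(c**2 + k**2)) + k*(1/63) = 44/sqrt(c**2 + k**2) + k/63)
(W(h(-13, 0), -158) - 17612) + 19373 = ((44/sqrt(0**2 + (-158)**2) + (1/63)*(-158)) - 17612) + 19373 = ((44/sqrt(0 + 24964) - 158/63) - 17612) + 19373 = ((44/sqrt(24964) - 158/63) - 17612) + 19373 = ((44*(1/158) - 158/63) - 17612) + 19373 = ((22/79 - 158/63) - 17612) + 19373 = (-11096/4977 - 17612) + 19373 = -87666020/4977 + 19373 = 8753401/4977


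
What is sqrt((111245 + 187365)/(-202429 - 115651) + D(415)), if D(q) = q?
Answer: sqrt(6545718123)/3976 ≈ 20.348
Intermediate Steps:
sqrt((111245 + 187365)/(-202429 - 115651) + D(415)) = sqrt((111245 + 187365)/(-202429 - 115651) + 415) = sqrt(298610/(-318080) + 415) = sqrt(298610*(-1/318080) + 415) = sqrt(-29861/31808 + 415) = sqrt(13170459/31808) = sqrt(6545718123)/3976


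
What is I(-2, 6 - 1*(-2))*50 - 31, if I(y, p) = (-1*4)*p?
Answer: -1631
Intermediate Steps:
I(y, p) = -4*p
I(-2, 6 - 1*(-2))*50 - 31 = -4*(6 - 1*(-2))*50 - 31 = -4*(6 + 2)*50 - 31 = -4*8*50 - 31 = -32*50 - 31 = -1600 - 31 = -1631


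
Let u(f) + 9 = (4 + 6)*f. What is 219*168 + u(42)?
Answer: 37203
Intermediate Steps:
u(f) = -9 + 10*f (u(f) = -9 + (4 + 6)*f = -9 + 10*f)
219*168 + u(42) = 219*168 + (-9 + 10*42) = 36792 + (-9 + 420) = 36792 + 411 = 37203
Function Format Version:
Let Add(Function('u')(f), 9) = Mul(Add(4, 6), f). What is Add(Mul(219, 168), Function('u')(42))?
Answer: 37203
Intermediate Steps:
Function('u')(f) = Add(-9, Mul(10, f)) (Function('u')(f) = Add(-9, Mul(Add(4, 6), f)) = Add(-9, Mul(10, f)))
Add(Mul(219, 168), Function('u')(42)) = Add(Mul(219, 168), Add(-9, Mul(10, 42))) = Add(36792, Add(-9, 420)) = Add(36792, 411) = 37203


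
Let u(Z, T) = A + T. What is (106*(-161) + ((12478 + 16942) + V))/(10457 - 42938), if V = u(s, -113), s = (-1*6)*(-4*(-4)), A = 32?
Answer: -4091/10827 ≈ -0.37785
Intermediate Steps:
s = -96 (s = -6*16 = -96)
u(Z, T) = 32 + T
V = -81 (V = 32 - 113 = -81)
(106*(-161) + ((12478 + 16942) + V))/(10457 - 42938) = (106*(-161) + ((12478 + 16942) - 81))/(10457 - 42938) = (-17066 + (29420 - 81))/(-32481) = (-17066 + 29339)*(-1/32481) = 12273*(-1/32481) = -4091/10827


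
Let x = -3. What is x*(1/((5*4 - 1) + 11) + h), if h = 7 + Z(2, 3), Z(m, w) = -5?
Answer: -61/10 ≈ -6.1000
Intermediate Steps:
h = 2 (h = 7 - 5 = 2)
x*(1/((5*4 - 1) + 11) + h) = -3*(1/((5*4 - 1) + 11) + 2) = -3*(1/((20 - 1) + 11) + 2) = -3*(1/(19 + 11) + 2) = -3*(1/30 + 2) = -3*61/30 = -61/10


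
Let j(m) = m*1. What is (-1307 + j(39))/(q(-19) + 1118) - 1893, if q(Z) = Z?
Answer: -2081675/1099 ≈ -1894.2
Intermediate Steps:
j(m) = m
(-1307 + j(39))/(q(-19) + 1118) - 1893 = (-1307 + 39)/(-19 + 1118) - 1893 = -1268/1099 - 1893 = -2081675/1099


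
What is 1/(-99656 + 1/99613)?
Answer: -99613/9927033127 ≈ -1.0035e-5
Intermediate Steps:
1/(-99656 + 1/99613) = 1/(-9927033127/99613) = -99613/9927033127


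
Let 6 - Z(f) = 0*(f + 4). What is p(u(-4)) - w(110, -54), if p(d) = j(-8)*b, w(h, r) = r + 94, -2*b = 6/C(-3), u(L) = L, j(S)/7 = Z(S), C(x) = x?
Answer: 2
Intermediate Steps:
Z(f) = 6 (Z(f) = 6 - 0*(f + 4) = 6 - 0*(4 + f) = 6 - 1*0 = 6 + 0 = 6)
j(S) = 42 (j(S) = 7*6 = 42)
b = 1 (b = -3/(-3) = -3*(-1)/3 = -1/2*(-2) = 1)
w(h, r) = 94 + r
p(d) = 42 (p(d) = 42*1 = 42)
p(u(-4)) - w(110, -54) = 42 - (94 - 54) = 42 - 1*40 = 42 - 40 = 2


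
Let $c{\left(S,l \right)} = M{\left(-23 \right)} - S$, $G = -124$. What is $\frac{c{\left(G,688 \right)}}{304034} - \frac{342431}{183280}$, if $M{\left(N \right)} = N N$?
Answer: $- \frac{51995492407}{27861675760} \approx -1.8662$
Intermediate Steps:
$M{\left(N \right)} = N^{2}$
$c{\left(S,l \right)} = 529 - S$ ($c{\left(S,l \right)} = \left(-23\right)^{2} - S = 529 - S$)
$\frac{c{\left(G,688 \right)}}{304034} - \frac{342431}{183280} = \frac{529 - -124}{304034} - \frac{342431}{183280} = \left(529 + 124\right) \frac{1}{304034} - \frac{342431}{183280} = 653 \cdot \frac{1}{304034} - \frac{342431}{183280} = \frac{653}{304034} - \frac{342431}{183280} = - \frac{51995492407}{27861675760}$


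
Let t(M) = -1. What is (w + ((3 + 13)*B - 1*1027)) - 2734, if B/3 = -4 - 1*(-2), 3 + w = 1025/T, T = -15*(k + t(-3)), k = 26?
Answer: -57941/15 ≈ -3862.7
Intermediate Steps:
T = -375 (T = -15*(26 - 1) = -15*25 = -375)
w = -86/15 (w = -3 + 1025/(-375) = -3 + 1025*(-1/375) = -3 - 41/15 = -86/15 ≈ -5.7333)
B = -6 (B = 3*(-4 - 1*(-2)) = 3*(-4 + 2) = 3*(-2) = -6)
(w + ((3 + 13)*B - 1*1027)) - 2734 = (-86/15 + ((3 + 13)*(-6) - 1*1027)) - 2734 = (-86/15 + (16*(-6) - 1027)) - 2734 = (-86/15 + (-96 - 1027)) - 2734 = (-86/15 - 1123) - 2734 = -16931/15 - 2734 = -57941/15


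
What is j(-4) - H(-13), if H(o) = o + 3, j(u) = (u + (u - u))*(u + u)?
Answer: 42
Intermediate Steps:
j(u) = 2*u² (j(u) = (u + 0)*(2*u) = u*(2*u) = 2*u²)
H(o) = 3 + o
j(-4) - H(-13) = 2*(-4)² - (3 - 13) = 2*16 - 1*(-10) = 32 + 10 = 42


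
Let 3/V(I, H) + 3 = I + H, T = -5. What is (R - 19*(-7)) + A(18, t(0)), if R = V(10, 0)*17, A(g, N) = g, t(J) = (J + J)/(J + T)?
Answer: 1108/7 ≈ 158.29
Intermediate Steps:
t(J) = 2*J/(-5 + J) (t(J) = (J + J)/(J - 5) = (2*J)/(-5 + J) = 2*J/(-5 + J))
V(I, H) = 3/(-3 + H + I) (V(I, H) = 3/(-3 + (I + H)) = 3/(-3 + (H + I)) = 3/(-3 + H + I))
R = 51/7 (R = (3/(-3 + 0 + 10))*17 = (3/7)*17 = 51/7 ≈ 7.2857)
(R - 19*(-7)) + A(18, t(0)) = (51/7 - 19*(-7)) + 18 = (51/7 + 133) + 18 = 982/7 + 18 = 1108/7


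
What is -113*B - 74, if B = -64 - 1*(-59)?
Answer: 491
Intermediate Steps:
B = -5 (B = -64 + 59 = -5)
-113*B - 74 = -113*(-5) - 74 = 565 - 74 = 491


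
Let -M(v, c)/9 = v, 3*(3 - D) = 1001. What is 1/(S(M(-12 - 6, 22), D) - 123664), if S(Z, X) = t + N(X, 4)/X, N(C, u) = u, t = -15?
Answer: -248/30672395 ≈ -8.0855e-6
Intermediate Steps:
D = -992/3 (D = 3 - ⅓*1001 = 3 - 1001/3 = -992/3 ≈ -330.67)
M(v, c) = -9*v
S(Z, X) = -15 + 4/X
1/(S(M(-12 - 6, 22), D) - 123664) = 1/((-15 + 4/(-992/3)) - 123664) = 1/((-15 + 4*(-3/992)) - 123664) = 1/((-15 - 3/248) - 123664) = 1/(-3723/248 - 123664) = 1/(-30672395/248) = -248/30672395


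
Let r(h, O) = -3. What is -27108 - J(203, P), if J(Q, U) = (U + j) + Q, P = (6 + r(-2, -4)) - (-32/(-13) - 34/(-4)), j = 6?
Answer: -710035/26 ≈ -27309.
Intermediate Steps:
P = -207/26 (P = (6 - 3) - (-32/(-13) - 34/(-4)) = 3 - (-32*(-1/13) - 34*(-1/4)) = 3 - (32/13 + 17/2) = 3 - 1*285/26 = 3 - 285/26 = -207/26 ≈ -7.9615)
J(Q, U) = 6 + Q + U (J(Q, U) = (U + 6) + Q = (6 + U) + Q = 6 + Q + U)
-27108 - J(203, P) = -27108 - (6 + 203 - 207/26) = -27108 - 1*5227/26 = -27108 - 5227/26 = -710035/26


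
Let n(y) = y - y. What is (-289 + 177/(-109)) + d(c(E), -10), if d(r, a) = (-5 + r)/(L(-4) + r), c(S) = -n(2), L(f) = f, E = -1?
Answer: -126167/436 ≈ -289.37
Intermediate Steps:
n(y) = 0
c(S) = 0 (c(S) = -1*0 = 0)
d(r, a) = (-5 + r)/(-4 + r)
(-289 + 177/(-109)) + d(c(E), -10) = (-289 + 177/(-109)) + (-5 + 0)/(-4 + 0) = (-289 + 177*(-1/109)) - 5/(-4) = (-289 - 177/109) - ¼*(-5) = -31678/109 + 5/4 = -126167/436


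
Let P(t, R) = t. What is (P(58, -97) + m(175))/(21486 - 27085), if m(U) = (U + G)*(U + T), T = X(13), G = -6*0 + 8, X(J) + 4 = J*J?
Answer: -62278/5599 ≈ -11.123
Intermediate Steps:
X(J) = -4 + J² (X(J) = -4 + J*J = -4 + J²)
G = 8 (G = 0 + 8 = 8)
T = 165 (T = -4 + 13² = -4 + 169 = 165)
m(U) = (8 + U)*(165 + U) (m(U) = (U + 8)*(U + 165) = (8 + U)*(165 + U))
(P(58, -97) + m(175))/(21486 - 27085) = (58 + (1320 + 175² + 173*175))/(21486 - 27085) = (58 + (1320 + 30625 + 30275))/(-5599) = (58 + 62220)*(-1/5599) = 62278*(-1/5599) = -62278/5599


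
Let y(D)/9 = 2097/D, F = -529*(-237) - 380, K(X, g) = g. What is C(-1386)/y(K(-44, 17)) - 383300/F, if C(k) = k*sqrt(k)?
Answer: -383300/124993 - 2618*I*sqrt(154)/699 ≈ -3.0666 - 46.479*I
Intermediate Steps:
F = 124993 (F = 125373 - 380 = 124993)
y(D) = 18873/D (y(D) = 9*(2097/D) = 18873/D)
C(k) = k**(3/2)
C(-1386)/y(K(-44, 17)) - 383300/F = (-1386)**(3/2)/((18873/17)) - 383300/124993 = (-4158*I*sqrt(154))/((18873*(1/17))) - 383300*1/124993 = (-4158*I*sqrt(154))/(18873/17) - 383300/124993 = -4158*I*sqrt(154)*(17/18873) - 383300/124993 = -2618*I*sqrt(154)/699 - 383300/124993 = -383300/124993 - 2618*I*sqrt(154)/699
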